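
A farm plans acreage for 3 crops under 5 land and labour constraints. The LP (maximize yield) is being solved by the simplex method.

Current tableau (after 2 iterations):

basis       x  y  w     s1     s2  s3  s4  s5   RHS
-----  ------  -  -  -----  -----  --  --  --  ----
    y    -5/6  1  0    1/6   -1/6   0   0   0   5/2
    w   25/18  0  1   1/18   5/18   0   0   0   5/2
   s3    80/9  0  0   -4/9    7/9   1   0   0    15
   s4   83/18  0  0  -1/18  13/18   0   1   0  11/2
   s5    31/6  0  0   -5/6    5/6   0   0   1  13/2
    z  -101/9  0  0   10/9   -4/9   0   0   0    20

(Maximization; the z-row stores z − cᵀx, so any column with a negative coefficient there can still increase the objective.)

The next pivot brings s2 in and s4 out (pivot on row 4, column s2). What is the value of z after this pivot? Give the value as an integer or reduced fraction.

304/13

Minimum ratio for s2: (11/2)/(13/18) = 99/13.
z changes by −(z-row coeff of s2)·ratio = −(-4/9)·(99/13) = 44/13.
New z = 20 + (44/13) = 304/13.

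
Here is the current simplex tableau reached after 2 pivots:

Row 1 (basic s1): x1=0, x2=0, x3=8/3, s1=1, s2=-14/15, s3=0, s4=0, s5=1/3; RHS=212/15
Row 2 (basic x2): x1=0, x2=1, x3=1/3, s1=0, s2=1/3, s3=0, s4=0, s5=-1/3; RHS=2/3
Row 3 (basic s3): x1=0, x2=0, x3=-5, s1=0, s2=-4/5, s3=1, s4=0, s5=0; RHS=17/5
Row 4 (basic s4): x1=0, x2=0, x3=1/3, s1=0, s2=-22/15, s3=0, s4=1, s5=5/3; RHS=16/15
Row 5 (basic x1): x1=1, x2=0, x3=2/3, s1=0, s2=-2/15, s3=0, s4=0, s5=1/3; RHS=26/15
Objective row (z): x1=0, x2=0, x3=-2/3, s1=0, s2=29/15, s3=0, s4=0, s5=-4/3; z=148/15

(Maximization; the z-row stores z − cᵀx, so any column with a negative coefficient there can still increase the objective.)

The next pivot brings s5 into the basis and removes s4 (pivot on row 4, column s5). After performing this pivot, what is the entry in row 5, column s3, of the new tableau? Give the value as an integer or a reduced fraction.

0

Pivot element is row 4, column s5: 5/3.
Normalize row 4: new (row 4, s3) = 0/(5/3) = 0.
row 5 ← row 5 − (1/3)·(new row 4): 0 − (1/3)·0 = 0.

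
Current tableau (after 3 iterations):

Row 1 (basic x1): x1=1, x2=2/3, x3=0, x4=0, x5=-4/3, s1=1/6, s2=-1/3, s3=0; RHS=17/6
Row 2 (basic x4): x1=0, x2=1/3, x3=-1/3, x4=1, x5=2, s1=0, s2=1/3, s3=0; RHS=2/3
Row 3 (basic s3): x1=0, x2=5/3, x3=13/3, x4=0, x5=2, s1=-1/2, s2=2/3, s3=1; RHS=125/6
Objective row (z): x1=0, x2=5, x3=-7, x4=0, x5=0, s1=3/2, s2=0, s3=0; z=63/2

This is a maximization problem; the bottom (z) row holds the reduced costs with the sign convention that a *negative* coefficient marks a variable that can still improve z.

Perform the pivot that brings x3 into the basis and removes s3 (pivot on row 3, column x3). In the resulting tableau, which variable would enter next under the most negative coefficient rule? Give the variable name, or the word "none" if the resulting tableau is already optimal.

Pivot element 13/3. New z-row = old z-row − (-7)·(row 3/(13/3)).
Updated z-row coefficients: x1: 0, x2: 100/13, x3: 0, x4: 0, x5: 42/13, s1: 9/13, s2: 14/13, s3: 21/13.
No coefficient is strictly negative; the tableau after this pivot is optimal.

none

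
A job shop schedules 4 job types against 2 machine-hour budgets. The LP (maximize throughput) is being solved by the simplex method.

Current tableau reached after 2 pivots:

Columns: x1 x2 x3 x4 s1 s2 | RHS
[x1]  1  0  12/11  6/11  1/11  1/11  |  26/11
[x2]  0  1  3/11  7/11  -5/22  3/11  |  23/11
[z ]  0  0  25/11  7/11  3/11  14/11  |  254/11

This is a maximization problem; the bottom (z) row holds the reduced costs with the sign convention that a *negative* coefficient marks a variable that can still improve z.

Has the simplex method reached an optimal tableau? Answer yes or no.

No objective-row coefficient is strictly negative, so no entering variable exists; the tableau is optimal.

yes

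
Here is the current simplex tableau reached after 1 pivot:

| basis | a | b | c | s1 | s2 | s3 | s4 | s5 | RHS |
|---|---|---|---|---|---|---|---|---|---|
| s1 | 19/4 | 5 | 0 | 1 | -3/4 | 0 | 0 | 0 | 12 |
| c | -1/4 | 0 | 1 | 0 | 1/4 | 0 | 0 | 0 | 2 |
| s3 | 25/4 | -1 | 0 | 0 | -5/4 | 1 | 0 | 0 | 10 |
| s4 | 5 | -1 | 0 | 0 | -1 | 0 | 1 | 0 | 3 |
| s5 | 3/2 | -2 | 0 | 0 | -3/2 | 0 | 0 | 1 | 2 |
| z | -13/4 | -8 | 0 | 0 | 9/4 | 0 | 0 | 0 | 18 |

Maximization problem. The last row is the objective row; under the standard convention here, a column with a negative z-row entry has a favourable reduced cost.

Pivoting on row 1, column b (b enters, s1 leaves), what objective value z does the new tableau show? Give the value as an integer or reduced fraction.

186/5

Minimum ratio for b: 12/5 = 12/5.
z changes by −(z-row coeff of b)·ratio = −(-8)·(12/5) = 96/5.
New z = 18 + (96/5) = 186/5.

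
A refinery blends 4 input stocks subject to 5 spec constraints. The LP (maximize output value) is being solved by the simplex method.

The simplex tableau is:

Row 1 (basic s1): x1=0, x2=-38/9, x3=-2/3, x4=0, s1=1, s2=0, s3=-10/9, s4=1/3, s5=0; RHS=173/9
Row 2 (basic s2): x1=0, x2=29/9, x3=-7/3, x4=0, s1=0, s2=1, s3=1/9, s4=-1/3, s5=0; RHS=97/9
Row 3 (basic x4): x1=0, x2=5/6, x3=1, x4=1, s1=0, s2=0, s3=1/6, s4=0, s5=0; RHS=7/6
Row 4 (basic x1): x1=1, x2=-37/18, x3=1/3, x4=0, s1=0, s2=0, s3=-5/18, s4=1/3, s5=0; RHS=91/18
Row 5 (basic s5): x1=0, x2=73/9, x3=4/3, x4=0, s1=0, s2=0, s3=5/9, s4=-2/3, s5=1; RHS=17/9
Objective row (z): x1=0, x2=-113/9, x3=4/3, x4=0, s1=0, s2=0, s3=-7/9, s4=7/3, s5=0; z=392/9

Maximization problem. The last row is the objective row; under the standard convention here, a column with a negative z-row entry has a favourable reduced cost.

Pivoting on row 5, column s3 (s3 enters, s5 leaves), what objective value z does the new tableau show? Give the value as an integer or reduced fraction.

231/5

Minimum ratio for s3: (17/9)/(5/9) = 17/5.
z changes by −(z-row coeff of s3)·ratio = −(-7/9)·(17/5) = 119/45.
New z = 392/9 + (119/45) = 231/5.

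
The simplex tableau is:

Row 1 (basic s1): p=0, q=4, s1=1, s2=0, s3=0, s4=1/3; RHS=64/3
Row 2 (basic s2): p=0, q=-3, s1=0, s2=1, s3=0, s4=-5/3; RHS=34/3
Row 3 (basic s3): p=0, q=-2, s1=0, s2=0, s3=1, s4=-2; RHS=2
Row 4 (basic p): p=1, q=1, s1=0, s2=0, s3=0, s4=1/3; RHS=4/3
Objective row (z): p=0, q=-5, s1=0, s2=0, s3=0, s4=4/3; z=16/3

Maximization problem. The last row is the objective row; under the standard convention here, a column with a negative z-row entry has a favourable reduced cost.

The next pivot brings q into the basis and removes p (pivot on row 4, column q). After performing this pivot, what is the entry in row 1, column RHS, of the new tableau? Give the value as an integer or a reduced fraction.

Pivot element is row 4, column q: 1.
Normalize row 4: new (row 4, RHS) = (4/3)/1 = 4/3.
row 1 ← row 1 − 4·(new row 4): 64/3 − 4·(4/3) = 16.

16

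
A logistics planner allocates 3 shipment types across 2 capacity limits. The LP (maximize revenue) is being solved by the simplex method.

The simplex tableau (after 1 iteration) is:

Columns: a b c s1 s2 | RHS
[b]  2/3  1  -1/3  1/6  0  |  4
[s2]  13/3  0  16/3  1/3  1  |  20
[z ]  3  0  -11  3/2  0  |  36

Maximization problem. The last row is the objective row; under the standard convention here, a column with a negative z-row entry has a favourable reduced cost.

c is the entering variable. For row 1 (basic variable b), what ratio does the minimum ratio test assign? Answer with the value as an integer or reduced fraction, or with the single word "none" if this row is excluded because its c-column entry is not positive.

The c entry in row 1 is -1/3 ≤ 0, so this row gives no ratio.

none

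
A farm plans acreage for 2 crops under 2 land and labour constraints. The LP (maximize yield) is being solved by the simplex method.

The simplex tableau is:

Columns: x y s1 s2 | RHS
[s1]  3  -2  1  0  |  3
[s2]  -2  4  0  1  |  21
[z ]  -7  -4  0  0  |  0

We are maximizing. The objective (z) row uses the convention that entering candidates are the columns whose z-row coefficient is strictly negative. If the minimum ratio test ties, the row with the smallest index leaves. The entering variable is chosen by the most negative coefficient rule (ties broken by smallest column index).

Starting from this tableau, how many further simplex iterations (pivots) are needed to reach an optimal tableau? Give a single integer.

2

pivot: x in, s1 out → z = 7
pivot: y in, s2 out → z = 327/4
No improving column remains; optimal.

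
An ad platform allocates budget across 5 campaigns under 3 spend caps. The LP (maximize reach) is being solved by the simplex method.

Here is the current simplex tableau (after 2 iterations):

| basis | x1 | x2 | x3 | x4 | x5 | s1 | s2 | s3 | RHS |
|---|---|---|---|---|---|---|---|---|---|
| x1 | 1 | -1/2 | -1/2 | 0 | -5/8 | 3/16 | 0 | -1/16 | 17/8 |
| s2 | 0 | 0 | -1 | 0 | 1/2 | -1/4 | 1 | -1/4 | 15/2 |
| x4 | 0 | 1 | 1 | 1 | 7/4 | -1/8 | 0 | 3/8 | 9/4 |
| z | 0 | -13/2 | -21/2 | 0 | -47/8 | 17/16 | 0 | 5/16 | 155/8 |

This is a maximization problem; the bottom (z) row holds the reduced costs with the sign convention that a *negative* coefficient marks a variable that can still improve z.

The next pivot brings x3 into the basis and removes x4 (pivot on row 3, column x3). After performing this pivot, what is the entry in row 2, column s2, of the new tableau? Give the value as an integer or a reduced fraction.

1

Pivot element is row 3, column x3: 1.
Normalize row 3: new (row 3, s2) = 0/1 = 0.
row 2 ← row 2 − (-1)·(new row 3): 1 − (-1)·0 = 1.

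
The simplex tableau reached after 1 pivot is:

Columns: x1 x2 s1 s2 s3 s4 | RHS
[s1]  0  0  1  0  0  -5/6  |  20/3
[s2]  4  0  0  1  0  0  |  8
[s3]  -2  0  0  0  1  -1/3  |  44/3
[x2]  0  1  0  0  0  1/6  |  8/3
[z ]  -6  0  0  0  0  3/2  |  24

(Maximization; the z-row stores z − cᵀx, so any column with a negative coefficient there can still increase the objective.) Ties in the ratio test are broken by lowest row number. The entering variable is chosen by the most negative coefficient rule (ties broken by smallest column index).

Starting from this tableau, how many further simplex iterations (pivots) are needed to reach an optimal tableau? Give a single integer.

1

pivot: x1 in, s2 out → z = 36
No improving column remains; optimal.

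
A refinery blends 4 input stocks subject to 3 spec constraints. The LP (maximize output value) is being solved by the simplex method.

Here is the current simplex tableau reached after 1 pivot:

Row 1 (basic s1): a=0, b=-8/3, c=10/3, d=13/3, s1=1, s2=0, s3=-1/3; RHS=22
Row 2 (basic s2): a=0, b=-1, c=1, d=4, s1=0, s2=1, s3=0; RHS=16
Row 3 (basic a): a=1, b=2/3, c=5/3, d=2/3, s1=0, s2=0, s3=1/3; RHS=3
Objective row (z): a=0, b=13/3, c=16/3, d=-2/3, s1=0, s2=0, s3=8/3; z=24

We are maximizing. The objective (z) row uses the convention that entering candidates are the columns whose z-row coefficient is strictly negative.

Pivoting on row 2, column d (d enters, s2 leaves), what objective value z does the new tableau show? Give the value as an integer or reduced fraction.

Minimum ratio for d: 16/4 = 4.
z changes by −(z-row coeff of d)·ratio = −(-2/3)·4 = 8/3.
New z = 24 + (8/3) = 80/3.

80/3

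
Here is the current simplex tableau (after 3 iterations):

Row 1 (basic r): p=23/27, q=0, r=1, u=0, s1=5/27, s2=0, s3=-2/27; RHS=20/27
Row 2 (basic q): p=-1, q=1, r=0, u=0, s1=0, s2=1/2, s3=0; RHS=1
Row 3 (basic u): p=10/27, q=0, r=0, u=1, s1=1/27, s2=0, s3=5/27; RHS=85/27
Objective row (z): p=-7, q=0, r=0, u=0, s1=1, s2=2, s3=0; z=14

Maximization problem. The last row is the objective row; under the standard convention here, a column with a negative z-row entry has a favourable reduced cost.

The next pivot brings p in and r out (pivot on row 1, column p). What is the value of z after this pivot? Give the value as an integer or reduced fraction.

462/23

Minimum ratio for p: (20/27)/(23/27) = 20/23.
z changes by −(z-row coeff of p)·ratio = −(-7)·(20/23) = 140/23.
New z = 14 + (140/23) = 462/23.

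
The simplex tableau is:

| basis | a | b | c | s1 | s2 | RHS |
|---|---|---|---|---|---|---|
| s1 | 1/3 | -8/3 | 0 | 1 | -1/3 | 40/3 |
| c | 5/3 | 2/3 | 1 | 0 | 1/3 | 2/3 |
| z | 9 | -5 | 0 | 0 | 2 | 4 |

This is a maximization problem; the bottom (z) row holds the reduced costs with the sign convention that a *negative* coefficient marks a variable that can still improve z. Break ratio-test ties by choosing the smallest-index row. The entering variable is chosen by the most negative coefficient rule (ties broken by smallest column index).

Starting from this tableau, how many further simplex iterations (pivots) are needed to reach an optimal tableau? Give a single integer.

1

pivot: b in, c out → z = 9
No improving column remains; optimal.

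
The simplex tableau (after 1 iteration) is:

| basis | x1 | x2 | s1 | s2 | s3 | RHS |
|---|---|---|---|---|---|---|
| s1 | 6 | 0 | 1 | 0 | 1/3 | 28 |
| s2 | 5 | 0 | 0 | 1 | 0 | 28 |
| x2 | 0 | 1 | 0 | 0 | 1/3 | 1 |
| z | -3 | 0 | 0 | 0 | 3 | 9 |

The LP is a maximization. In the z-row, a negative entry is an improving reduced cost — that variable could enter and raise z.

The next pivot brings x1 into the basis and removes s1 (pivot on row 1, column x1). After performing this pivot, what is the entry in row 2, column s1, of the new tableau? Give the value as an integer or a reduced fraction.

Pivot element is row 1, column x1: 6.
Normalize row 1: new (row 1, s1) = 1/6 = 1/6.
row 2 ← row 2 − 5·(new row 1): 0 − 5·(1/6) = -5/6.

-5/6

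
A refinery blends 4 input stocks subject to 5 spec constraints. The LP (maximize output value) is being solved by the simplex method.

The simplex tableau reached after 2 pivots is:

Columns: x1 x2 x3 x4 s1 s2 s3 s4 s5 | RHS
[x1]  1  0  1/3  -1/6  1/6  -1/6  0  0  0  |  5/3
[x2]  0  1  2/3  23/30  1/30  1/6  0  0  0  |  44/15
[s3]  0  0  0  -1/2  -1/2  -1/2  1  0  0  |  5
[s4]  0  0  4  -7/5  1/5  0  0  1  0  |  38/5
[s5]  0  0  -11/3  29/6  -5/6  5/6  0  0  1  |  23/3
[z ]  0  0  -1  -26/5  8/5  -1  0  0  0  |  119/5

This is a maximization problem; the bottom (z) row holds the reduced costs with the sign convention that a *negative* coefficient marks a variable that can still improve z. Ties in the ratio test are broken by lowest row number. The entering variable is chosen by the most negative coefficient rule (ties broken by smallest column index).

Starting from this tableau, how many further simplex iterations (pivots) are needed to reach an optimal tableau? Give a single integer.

pivot: x4 in, s5 out → z = 4647/145
pivot: x3 in, x2 out → z = 7032/181
No improving column remains; optimal.

2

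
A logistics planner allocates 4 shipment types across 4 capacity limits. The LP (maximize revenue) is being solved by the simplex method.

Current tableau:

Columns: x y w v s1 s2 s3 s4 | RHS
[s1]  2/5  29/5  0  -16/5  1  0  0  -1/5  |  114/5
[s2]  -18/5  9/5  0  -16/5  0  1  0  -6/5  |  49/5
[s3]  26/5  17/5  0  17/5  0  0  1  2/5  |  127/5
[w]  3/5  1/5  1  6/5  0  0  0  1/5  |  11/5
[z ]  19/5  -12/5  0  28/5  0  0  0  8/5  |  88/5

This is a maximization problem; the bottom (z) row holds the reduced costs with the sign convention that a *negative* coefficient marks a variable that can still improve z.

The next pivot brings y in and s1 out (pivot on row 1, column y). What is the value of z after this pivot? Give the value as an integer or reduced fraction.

Minimum ratio for y: (114/5)/(29/5) = 114/29.
z changes by −(z-row coeff of y)·ratio = −(-12/5)·(114/29) = 1368/145.
New z = 88/5 + (1368/145) = 784/29.

784/29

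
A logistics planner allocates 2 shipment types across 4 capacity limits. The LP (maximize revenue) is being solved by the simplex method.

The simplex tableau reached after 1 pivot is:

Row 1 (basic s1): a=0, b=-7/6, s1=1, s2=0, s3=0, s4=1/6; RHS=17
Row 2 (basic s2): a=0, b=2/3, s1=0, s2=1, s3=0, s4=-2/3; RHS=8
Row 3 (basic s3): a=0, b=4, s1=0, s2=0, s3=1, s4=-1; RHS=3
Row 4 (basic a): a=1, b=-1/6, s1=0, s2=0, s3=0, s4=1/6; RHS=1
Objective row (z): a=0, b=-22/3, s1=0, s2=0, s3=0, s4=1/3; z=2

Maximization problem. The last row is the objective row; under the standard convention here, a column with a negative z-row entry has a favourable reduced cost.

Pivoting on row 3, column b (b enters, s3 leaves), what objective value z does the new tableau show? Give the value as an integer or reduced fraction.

Minimum ratio for b: 3/4 = 3/4.
z changes by −(z-row coeff of b)·ratio = −(-22/3)·(3/4) = 11/2.
New z = 2 + (11/2) = 15/2.

15/2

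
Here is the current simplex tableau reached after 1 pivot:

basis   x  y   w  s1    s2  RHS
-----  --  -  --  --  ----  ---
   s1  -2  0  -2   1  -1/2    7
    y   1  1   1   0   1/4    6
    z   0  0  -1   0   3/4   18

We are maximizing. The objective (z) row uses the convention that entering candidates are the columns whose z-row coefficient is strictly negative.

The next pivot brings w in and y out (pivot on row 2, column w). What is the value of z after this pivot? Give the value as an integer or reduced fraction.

Minimum ratio for w: 6/1 = 6.
z changes by −(z-row coeff of w)·ratio = −(-1)·6 = 6.
New z = 18 + 6 = 24.

24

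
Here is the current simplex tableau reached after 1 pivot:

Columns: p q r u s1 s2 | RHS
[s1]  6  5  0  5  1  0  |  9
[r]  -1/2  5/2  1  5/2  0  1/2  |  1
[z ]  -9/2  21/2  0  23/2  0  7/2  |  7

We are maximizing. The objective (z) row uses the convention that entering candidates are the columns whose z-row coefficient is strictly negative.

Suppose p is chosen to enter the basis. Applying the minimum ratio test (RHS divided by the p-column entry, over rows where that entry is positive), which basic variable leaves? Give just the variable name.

s1

Ratios: row 1 (s1): 9/6 = 3/2; row 2 (r): entry -1/2 ≤ 0, skip.
Minimum ratio 3/2 is in the s1 row, so s1 leaves.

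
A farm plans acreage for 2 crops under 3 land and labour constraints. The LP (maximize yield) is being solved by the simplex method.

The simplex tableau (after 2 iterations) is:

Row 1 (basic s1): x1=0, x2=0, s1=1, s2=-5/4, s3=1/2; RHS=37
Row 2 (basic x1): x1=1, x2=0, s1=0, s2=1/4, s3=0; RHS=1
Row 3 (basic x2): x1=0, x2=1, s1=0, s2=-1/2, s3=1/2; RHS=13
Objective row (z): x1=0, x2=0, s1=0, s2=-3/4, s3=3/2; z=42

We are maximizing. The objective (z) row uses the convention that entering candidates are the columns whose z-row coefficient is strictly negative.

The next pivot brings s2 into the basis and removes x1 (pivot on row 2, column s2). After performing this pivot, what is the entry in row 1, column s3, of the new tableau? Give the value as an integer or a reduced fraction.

Pivot element is row 2, column s2: 1/4.
Normalize row 2: new (row 2, s3) = 0/(1/4) = 0.
row 1 ← row 1 − (-5/4)·(new row 2): 1/2 − (-5/4)·0 = 1/2.

1/2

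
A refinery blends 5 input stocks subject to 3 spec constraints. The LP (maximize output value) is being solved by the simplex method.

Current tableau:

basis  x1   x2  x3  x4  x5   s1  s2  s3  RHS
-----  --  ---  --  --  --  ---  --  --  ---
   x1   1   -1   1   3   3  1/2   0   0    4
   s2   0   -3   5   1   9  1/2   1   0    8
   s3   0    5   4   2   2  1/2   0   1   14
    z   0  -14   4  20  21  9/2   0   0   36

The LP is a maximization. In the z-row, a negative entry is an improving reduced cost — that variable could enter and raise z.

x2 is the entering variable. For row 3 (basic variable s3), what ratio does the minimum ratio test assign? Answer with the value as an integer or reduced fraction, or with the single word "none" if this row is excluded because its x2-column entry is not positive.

14/5

Ratio = RHS / (x2 entry) = 14 / 5 = 14/5.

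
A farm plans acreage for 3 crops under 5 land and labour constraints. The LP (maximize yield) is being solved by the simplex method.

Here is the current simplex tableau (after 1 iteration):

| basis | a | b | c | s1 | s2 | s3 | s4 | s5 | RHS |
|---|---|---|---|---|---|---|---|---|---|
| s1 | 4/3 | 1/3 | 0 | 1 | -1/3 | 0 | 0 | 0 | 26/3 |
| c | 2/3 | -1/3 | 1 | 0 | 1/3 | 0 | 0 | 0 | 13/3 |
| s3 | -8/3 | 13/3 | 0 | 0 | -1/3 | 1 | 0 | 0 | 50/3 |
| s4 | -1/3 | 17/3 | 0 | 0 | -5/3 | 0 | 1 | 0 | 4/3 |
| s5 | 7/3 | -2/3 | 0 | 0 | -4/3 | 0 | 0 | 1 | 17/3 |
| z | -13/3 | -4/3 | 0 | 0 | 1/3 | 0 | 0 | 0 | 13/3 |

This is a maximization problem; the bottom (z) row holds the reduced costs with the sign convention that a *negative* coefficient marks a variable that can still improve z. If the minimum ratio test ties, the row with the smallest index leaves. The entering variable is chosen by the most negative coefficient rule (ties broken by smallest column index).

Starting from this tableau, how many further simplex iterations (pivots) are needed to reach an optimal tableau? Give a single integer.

pivot: a in, s5 out → z = 104/7
pivot: b in, s4 out → z = 206/13
pivot: s2 in, c out → z = 368/13
No improving column remains; optimal.

3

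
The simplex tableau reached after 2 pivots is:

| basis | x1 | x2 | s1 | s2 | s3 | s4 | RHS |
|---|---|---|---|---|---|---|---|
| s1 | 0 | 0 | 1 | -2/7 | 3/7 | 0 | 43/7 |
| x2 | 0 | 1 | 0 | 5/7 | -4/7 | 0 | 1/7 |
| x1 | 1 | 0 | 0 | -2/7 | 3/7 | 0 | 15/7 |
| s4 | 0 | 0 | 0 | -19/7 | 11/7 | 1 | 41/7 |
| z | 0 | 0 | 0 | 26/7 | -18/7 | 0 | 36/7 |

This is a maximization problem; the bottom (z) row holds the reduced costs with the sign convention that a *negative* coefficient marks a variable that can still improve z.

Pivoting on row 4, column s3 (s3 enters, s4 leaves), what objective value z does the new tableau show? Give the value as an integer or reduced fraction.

Minimum ratio for s3: (41/7)/(11/7) = 41/11.
z changes by −(z-row coeff of s3)·ratio = −(-18/7)·(41/11) = 738/77.
New z = 36/7 + (738/77) = 162/11.

162/11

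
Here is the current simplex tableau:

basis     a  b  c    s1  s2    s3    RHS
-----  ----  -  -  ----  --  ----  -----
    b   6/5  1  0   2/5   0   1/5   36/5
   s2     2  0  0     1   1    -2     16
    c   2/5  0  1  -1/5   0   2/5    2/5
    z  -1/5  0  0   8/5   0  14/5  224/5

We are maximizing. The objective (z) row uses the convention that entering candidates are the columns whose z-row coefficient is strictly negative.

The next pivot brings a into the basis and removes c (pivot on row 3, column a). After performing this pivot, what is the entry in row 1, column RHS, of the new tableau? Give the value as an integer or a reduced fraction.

6

Pivot element is row 3, column a: 2/5.
Normalize row 3: new (row 3, RHS) = (2/5)/(2/5) = 1.
row 1 ← row 1 − (6/5)·(new row 3): 36/5 − (6/5)·1 = 6.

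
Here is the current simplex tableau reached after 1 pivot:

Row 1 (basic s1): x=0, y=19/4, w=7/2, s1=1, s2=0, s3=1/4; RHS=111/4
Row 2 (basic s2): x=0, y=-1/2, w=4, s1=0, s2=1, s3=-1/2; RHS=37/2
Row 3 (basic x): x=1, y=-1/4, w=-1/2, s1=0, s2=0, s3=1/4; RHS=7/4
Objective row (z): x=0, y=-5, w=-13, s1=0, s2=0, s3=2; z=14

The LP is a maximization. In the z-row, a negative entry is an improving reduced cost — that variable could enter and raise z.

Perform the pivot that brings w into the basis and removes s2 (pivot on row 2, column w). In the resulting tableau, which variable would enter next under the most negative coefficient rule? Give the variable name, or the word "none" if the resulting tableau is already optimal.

Pivot element 4. New z-row = old z-row − (-13)·(row 2/4).
Updated z-row coefficients: x: 0, y: -53/8, w: 0, s1: 0, s2: 13/4, s3: 3/8.
The most negative is -53/8 in column y, so y would enter next.

y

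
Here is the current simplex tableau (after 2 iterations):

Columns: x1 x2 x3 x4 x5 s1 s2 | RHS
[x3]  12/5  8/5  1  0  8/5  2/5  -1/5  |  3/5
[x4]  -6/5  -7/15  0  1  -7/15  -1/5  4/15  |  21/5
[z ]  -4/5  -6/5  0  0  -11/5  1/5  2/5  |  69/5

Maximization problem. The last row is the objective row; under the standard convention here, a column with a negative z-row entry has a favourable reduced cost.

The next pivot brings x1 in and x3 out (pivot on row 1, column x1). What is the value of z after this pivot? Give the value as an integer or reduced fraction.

14

Minimum ratio for x1: (3/5)/(12/5) = 1/4.
z changes by −(z-row coeff of x1)·ratio = −(-4/5)·(1/4) = 1/5.
New z = 69/5 + (1/5) = 14.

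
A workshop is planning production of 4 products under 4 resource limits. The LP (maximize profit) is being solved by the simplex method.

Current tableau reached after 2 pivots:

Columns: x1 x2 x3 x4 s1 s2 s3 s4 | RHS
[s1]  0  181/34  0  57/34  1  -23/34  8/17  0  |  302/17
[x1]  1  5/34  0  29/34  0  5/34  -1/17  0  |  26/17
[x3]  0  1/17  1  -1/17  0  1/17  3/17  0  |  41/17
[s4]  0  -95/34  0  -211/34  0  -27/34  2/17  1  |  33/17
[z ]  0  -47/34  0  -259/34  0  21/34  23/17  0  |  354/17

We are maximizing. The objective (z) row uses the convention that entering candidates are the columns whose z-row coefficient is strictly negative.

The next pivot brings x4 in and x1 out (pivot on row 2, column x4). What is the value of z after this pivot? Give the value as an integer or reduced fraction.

1000/29

Minimum ratio for x4: (26/17)/(29/34) = 52/29.
z changes by −(z-row coeff of x4)·ratio = −(-259/34)·(52/29) = 6734/493.
New z = 354/17 + (6734/493) = 1000/29.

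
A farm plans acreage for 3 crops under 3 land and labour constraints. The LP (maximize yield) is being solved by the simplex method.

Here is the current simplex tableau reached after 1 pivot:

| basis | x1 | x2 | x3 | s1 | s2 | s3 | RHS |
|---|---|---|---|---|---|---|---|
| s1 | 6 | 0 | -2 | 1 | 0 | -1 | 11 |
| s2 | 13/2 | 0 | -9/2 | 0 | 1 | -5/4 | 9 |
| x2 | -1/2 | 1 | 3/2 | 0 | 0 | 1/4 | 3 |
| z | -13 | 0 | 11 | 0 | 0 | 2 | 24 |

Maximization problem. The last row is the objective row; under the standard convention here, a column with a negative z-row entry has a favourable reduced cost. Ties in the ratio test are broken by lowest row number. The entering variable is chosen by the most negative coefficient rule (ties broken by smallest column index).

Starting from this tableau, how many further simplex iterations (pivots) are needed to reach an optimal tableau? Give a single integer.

3

pivot: x1 in, s2 out → z = 42
pivot: s3 in, s1 out → z = 203/4
pivot: s2 in, x2 out → z = 207/4
No improving column remains; optimal.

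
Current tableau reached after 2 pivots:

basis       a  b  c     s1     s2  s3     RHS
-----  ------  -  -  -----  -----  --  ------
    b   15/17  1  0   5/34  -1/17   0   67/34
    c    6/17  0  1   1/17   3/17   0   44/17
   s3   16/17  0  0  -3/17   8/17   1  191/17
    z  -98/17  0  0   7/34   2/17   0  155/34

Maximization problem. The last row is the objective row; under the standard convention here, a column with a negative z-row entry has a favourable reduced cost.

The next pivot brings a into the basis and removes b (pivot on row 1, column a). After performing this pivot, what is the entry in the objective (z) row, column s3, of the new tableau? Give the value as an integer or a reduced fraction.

0

Pivot element is row 1, column a: 15/17.
Normalize row 1: new (row 1, s3) = 0/(15/17) = 0.
z-row ← z-row − (-98/17)·(new row 1): 0 − (-98/17)·0 = 0.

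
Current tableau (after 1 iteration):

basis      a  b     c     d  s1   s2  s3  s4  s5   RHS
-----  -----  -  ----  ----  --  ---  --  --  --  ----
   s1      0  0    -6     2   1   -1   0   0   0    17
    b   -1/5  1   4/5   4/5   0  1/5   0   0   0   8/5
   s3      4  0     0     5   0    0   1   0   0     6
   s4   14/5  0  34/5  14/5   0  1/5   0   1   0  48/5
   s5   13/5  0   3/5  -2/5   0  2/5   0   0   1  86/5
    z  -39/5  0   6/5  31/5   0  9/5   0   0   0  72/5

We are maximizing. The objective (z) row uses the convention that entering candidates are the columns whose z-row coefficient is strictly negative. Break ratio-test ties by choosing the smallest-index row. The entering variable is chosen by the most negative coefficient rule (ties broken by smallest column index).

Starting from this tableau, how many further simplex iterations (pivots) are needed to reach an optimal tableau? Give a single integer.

pivot: a in, s3 out → z = 261/10
No improving column remains; optimal.

1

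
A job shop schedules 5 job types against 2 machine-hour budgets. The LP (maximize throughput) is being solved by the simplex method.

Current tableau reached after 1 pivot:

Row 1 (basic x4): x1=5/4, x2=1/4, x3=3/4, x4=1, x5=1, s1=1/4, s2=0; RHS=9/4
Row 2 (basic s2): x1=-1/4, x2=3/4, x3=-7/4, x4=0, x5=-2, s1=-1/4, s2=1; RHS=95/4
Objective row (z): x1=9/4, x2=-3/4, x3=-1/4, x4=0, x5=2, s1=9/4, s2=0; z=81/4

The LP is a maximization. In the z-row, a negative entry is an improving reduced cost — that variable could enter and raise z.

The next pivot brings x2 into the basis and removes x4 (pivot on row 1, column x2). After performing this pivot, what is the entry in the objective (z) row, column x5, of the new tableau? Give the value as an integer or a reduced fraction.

5

Pivot element is row 1, column x2: 1/4.
Normalize row 1: new (row 1, x5) = 1/(1/4) = 4.
z-row ← z-row − (-3/4)·(new row 1): 2 − (-3/4)·4 = 5.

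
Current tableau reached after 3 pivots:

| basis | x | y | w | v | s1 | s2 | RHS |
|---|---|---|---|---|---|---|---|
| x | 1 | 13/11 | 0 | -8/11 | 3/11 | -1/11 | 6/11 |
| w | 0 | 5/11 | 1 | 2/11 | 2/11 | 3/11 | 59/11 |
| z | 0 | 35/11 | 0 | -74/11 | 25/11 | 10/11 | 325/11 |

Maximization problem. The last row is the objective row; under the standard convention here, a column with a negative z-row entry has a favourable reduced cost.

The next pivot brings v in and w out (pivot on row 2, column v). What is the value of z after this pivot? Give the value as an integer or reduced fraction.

228

Minimum ratio for v: (59/11)/(2/11) = 59/2.
z changes by −(z-row coeff of v)·ratio = −(-74/11)·(59/2) = 2183/11.
New z = 325/11 + (2183/11) = 228.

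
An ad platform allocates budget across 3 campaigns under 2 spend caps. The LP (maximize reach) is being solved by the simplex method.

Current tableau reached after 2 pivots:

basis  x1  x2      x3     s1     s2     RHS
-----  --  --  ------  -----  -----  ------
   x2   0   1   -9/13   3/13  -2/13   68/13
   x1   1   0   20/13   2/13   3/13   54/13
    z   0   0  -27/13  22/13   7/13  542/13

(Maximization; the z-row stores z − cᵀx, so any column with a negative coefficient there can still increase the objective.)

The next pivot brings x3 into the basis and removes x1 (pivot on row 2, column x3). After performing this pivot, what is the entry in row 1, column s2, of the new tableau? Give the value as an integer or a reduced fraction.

-1/20

Pivot element is row 2, column x3: 20/13.
Normalize row 2: new (row 2, s2) = (3/13)/(20/13) = 3/20.
row 1 ← row 1 − (-9/13)·(new row 2): -2/13 − (-9/13)·(3/20) = -1/20.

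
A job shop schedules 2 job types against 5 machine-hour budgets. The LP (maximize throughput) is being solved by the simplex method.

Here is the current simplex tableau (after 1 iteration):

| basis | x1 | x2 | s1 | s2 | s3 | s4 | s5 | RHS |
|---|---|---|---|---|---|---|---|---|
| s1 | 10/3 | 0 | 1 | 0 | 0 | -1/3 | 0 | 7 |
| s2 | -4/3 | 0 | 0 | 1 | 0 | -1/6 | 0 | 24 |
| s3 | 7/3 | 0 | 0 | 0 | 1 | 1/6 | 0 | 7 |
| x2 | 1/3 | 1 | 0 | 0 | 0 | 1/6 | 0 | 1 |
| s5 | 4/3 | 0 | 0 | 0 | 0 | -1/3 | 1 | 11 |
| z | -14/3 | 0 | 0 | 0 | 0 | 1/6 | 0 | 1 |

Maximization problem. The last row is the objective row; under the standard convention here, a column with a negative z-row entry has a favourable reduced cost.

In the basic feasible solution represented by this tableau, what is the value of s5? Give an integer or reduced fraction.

11

s5 is basic (row 5); its value is the RHS of that row: 11.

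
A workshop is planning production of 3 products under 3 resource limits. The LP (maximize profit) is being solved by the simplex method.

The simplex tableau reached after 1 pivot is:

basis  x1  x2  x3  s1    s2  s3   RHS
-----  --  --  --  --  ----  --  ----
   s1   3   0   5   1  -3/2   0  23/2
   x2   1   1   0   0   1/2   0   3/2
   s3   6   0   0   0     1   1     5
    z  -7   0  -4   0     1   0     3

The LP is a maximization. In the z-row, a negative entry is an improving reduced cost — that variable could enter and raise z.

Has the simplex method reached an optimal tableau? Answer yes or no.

Column x1 has objective-row coefficient -7, which is negative; an improving pivot exists, so not yet optimal.

no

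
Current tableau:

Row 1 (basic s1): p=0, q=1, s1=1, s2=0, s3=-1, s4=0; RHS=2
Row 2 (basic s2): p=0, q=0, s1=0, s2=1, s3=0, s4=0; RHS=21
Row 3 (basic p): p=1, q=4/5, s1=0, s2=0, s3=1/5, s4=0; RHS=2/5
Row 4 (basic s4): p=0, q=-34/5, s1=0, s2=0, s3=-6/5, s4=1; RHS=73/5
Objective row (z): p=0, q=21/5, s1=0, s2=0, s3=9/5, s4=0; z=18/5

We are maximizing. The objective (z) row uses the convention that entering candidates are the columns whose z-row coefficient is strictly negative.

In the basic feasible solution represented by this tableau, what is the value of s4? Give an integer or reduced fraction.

s4 is basic (row 4); its value is the RHS of that row: 73/5.

73/5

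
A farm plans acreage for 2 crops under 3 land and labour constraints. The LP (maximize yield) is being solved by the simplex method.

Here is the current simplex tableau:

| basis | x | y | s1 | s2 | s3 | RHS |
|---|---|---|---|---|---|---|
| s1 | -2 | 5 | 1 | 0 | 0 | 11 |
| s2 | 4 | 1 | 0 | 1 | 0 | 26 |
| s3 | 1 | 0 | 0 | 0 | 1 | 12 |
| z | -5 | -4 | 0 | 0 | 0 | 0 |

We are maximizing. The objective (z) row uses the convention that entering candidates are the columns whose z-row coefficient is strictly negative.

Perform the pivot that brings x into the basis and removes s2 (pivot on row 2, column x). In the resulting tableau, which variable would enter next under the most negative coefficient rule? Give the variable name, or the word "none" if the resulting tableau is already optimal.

y

Pivot element 4. New z-row = old z-row − (-5)·(row 2/4).
Updated z-row coefficients: x: 0, y: -11/4, s1: 0, s2: 5/4, s3: 0.
The most negative is -11/4 in column y, so y would enter next.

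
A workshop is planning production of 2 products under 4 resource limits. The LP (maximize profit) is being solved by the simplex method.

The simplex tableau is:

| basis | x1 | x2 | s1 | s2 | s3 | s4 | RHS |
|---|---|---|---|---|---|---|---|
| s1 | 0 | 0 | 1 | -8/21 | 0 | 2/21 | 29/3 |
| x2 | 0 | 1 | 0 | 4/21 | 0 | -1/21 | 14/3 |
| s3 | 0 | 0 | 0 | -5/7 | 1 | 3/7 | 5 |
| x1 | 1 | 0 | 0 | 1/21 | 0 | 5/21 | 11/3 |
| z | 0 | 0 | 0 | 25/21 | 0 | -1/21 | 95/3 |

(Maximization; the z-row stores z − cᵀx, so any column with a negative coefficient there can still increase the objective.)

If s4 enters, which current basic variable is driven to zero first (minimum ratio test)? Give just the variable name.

Ratios: row 1 (s1): (29/3)/(2/21) = 203/2; row 2 (x2): entry -1/21 ≤ 0, skip; row 3 (s3): 5/(3/7) = 35/3; row 4 (x1): (11/3)/(5/21) = 77/5.
Minimum ratio 35/3 is in the s3 row, so s3 leaves.

s3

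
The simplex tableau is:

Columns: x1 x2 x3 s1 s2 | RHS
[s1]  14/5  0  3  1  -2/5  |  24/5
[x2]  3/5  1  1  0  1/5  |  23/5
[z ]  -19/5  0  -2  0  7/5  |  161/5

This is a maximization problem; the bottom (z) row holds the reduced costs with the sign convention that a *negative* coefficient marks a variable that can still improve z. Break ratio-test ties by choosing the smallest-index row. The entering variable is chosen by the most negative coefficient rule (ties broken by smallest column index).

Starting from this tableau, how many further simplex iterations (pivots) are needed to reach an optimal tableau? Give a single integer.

1

pivot: x1 in, s1 out → z = 271/7
No improving column remains; optimal.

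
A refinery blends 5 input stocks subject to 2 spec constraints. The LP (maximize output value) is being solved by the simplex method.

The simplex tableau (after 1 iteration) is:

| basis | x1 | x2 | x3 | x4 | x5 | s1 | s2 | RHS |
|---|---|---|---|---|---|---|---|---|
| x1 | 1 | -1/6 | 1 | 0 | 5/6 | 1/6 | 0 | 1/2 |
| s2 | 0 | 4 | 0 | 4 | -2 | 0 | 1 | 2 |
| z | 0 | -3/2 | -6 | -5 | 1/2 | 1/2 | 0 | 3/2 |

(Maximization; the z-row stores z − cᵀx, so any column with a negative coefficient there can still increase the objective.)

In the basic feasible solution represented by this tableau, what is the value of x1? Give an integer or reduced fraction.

1/2

x1 is basic (row 1); its value is the RHS of that row: 1/2.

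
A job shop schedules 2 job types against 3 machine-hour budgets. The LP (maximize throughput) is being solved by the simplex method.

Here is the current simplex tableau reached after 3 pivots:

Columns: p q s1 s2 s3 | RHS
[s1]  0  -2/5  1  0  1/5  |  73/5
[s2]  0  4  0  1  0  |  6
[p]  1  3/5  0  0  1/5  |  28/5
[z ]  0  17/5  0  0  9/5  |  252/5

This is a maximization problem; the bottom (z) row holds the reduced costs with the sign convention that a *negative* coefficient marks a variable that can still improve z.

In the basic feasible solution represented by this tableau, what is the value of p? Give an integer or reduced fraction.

p is basic (row 3); its value is the RHS of that row: 28/5.

28/5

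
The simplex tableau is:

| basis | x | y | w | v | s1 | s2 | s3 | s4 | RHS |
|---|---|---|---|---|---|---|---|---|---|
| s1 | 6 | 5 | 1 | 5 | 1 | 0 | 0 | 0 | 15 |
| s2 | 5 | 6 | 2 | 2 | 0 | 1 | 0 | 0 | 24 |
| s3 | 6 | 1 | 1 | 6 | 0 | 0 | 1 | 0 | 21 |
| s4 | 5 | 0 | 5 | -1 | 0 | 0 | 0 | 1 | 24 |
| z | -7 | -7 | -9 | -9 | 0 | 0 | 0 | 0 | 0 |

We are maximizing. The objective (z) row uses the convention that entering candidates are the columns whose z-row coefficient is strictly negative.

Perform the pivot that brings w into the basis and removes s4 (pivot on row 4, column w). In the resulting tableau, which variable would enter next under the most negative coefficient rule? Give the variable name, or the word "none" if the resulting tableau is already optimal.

v

Pivot element 5. New z-row = old z-row − (-9)·(row 4/5).
Updated z-row coefficients: x: 2, y: -7, w: 0, v: -54/5, s1: 0, s2: 0, s3: 0, s4: 9/5.
The most negative is -54/5 in column v, so v would enter next.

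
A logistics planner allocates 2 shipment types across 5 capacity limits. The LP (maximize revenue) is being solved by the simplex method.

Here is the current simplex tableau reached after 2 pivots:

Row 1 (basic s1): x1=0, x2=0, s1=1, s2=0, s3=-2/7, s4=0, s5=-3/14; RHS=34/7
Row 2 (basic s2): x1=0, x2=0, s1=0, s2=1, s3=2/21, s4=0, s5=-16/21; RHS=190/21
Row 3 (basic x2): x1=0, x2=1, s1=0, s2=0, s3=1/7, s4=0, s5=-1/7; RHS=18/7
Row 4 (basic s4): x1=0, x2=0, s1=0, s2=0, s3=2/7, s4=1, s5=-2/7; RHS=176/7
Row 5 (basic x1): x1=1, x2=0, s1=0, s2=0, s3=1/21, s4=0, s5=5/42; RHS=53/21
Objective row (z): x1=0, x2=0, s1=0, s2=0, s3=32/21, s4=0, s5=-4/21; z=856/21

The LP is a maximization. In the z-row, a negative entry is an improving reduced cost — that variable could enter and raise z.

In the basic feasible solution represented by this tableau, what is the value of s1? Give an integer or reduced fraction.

s1 is basic (row 1); its value is the RHS of that row: 34/7.

34/7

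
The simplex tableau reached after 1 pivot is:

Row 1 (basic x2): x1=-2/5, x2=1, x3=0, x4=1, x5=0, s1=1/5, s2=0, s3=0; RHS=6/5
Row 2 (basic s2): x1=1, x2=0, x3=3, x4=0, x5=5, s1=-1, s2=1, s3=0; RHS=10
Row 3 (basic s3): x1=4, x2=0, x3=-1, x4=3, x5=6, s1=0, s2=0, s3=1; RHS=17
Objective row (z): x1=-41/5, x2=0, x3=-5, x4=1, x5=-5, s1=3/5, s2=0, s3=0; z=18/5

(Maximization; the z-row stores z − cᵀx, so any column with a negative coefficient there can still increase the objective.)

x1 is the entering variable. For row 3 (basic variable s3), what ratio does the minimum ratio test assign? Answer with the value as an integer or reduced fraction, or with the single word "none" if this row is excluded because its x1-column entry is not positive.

17/4

Ratio = RHS / (x1 entry) = 17 / 4 = 17/4.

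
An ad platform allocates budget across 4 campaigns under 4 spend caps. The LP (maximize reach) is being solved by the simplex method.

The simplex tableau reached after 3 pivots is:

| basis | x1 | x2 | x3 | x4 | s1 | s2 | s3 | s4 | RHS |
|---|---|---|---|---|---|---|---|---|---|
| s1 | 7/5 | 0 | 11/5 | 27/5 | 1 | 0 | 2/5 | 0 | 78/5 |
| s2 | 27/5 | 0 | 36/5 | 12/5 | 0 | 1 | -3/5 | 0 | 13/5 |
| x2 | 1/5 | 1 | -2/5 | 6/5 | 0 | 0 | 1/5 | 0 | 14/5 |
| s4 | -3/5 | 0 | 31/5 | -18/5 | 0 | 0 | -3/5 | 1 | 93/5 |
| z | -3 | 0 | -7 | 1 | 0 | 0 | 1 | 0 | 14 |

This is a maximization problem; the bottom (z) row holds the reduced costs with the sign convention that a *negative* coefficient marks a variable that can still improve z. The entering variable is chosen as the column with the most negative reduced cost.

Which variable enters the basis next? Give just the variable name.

x3

Objective-row coefficients: x1: -3, x2: 0, x3: -7, x4: 1, s1: 0, s2: 0, s3: 1, s4: 0.
The most negative is -7 in column x3, so x3 enters.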